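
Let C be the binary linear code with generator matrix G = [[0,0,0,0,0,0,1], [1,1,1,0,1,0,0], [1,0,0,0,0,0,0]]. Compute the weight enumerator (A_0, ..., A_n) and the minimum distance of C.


Weight distribution: A_0 = 1, A_1 = 2, A_2 = 1, A_3 = 1, A_4 = 2, A_5 = 1. Minimum distance d = 1.

Enumerate all 2^3 = 8 messages m ∈ F_2^3.
For each, compute codeword c = mG in F_2^7, then tally its weight.
  m = 000 → c = 0000000, weight = 0.
  m = 100 → c = 0000001, weight = 1.
  m = 010 → c = 1110100, weight = 4.
  m = 110 → c = 1110101, weight = 5.
  m = 001 → c = 1000000, weight = 1.
  m = 101 → c = 1000001, weight = 2.
  m = 011 → c = 0110100, weight = 3.
  m = 111 → c = 0110101, weight = 4.
Tally weights:
  weight 0: 1 codewords.
  weight 1: 2 codewords.
  weight 2: 1 codewords.
  weight 3: 1 codewords.
  weight 4: 2 codewords.
  weight 5: 1 codewords.
Minimum distance d = smallest w > 0 with A_w > 0 = 1.
Sanity: Σ A_w = 8 = 2^3 = 8 ✓.


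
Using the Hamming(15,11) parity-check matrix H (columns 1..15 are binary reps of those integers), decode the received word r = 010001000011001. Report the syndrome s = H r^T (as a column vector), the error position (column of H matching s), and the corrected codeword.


s = (1, 1, 0, 0)^T, error position = 12, corrected codeword c = 010001000010001

Compute s = H r^T mod 2 one row at a time:
  s_1 = 0 + 0 + 0 + 1 + 1 + 0 + 0 + 1 = 3 ≡ 1 (mod 2).
  s_2 = 0 + 0 + 1 + 0 + 1 + 0 + 0 + 1 = 3 ≡ 1 (mod 2).
  s_3 = 1 + 0 + 1 + 0 + 0 + 1 + 0 + 1 = 4 ≡ 0 (mod 2).
  s_4 = 0 + 0 + 0 + 0 + 0 + 1 + 0 + 1 = 2 ≡ 0 (mod 2).
s = (1, 1, 0, 0)^T — this equals column 12 of H (binary 1100), so error is at position 12.
Correct: flip bit 12 of r = 010001000011001 to get c = 010001000010001.


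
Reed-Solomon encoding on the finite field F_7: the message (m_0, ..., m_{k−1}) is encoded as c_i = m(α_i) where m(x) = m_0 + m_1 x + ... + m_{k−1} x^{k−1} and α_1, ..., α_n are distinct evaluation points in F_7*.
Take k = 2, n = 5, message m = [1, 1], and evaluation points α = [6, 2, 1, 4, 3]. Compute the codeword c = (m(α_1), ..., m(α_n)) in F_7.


c = [0, 3, 2, 5, 4]

Message polynomial: m(x) = 1 + 1·x (mod 7).
For each evaluation point α_i, compute m(α_i) mod 7:
  α_1 = 6: Horner steps 1 → 0, so m(6) = 0.
  α_2 = 2: Horner steps 1 → 3, so m(2) = 3.
  α_3 = 1: Horner steps 1 → 2, so m(1) = 2.
  α_4 = 4: Horner steps 1 → 5, so m(4) = 5.
  α_5 = 3: Horner steps 1 → 4, so m(3) = 4.
Codeword c = [0, 3, 2, 5, 4] ∈ F_7^5.


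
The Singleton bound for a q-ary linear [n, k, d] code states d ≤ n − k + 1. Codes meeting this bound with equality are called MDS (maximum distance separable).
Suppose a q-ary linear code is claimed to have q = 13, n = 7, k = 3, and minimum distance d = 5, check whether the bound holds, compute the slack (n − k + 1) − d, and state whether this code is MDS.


Singleton RHS = n − k + 1 = 5, slack = 0, bound satisfied, MDS.

Singleton bound: d ≤ n − k + 1.
Here n = 7, k = 3, so n − k + 1 = 5.
Given d = 5, check d ≤ 5: YES.
Slack = (n − k + 1) − d = 0.
The code is MDS (slack = 0).
Description: the claimed parameters are [7, 3, 5]_13; such a code would be MDS (meets Singleton bound).


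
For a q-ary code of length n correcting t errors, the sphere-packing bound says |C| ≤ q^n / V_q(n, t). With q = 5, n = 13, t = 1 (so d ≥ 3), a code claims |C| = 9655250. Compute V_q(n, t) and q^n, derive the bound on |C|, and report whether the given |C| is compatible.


V_q(n, t) = 53, q^n = 1220703125, Hamming bound = 23032134, |C| = 9655250 ≤ bound (satisfied).

Step 1: Compute V_q(n, t) = Σ_{j=0}^1 C(n, j) (q−1)^j.
  j = 0: C(13,0)·(4)^0 = 1·1 = 1.
  j = 1: C(13,1)·(4)^1 = 13·4 = 52.
  V_q(n, t) = 1 + 52 = 53.
Step 2: q^n = 5^13 = 1220703125.
Step 3: Hamming bound ⌊q^n / V_q(n,t)⌋ = ⌊1220703125/53⌋ = 23032134.
Step 4: Compare |C| = 9655250 to 23032134: satisfied.
The claimed |C| lies below the Hamming bound.


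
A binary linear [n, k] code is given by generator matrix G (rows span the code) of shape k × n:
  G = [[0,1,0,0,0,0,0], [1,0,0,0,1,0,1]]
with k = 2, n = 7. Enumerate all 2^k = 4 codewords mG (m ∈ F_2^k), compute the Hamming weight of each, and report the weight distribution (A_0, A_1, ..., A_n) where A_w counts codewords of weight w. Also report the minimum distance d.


Weight distribution: A_0 = 1, A_1 = 1, A_3 = 1, A_4 = 1. Minimum distance d = 1.

Enumerate all 2^2 = 4 messages m ∈ F_2^2.
For each, compute codeword c = mG in F_2^7, then tally its weight.
  m = 00 → c = 0000000, weight = 0.
  m = 10 → c = 0100000, weight = 1.
  m = 01 → c = 1000101, weight = 3.
  m = 11 → c = 1100101, weight = 4.
Tally weights:
  weight 0: 1 codewords.
  weight 1: 1 codewords.
  weight 3: 1 codewords.
  weight 4: 1 codewords.
Minimum distance d = smallest w > 0 with A_w > 0 = 1.
Sanity: Σ A_w = 4 = 2^2 = 4 ✓.


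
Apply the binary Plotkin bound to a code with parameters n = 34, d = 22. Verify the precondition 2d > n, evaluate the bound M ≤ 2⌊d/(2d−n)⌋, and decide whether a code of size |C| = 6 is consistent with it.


Plotkin bound M ≤ 4; given |C| = 6 > bound (violated).

Check applicability: 2d = 44, n = 34.
2d − n = 10 > 0, so Plotkin applies.
Compute d/(2d−n) = 22/10 ≈ 2.2000.
⌊d/(2d−n)⌋ = 2.
Plotkin bound: M ≤ 2·2 = 4.
Given |C| = 6, check: VIOLATED.
This |C| is above the Plotkin bound, so no binary code with n = 34, d = 22 and 6 codewords exists.


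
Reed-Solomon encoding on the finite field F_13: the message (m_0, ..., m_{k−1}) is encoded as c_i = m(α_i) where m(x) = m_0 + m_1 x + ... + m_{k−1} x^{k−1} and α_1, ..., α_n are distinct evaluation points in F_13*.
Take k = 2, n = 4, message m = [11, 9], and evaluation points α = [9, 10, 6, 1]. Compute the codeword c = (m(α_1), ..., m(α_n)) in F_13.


c = [1, 10, 0, 7]

Message polynomial: m(x) = 11 + 9·x (mod 13).
For each evaluation point α_i, compute m(α_i) mod 13:
  α_1 = 9: Horner steps 9 → 1, so m(9) = 1.
  α_2 = 10: Horner steps 9 → 10, so m(10) = 10.
  α_3 = 6: Horner steps 9 → 0, so m(6) = 0.
  α_4 = 1: Horner steps 9 → 7, so m(1) = 7.
Codeword c = [1, 10, 0, 7] ∈ F_13^4.


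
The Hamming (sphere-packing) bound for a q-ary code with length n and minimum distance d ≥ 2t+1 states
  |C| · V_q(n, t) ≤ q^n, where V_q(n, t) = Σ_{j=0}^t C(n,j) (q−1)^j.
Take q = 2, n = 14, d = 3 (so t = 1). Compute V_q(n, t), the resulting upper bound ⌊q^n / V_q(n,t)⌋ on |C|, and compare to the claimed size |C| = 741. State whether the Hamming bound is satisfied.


V_q(n, t) = 15, q^n = 16384, Hamming bound = 1092, |C| = 741 ≤ bound (satisfied).

Step 1: Compute V_q(n, t) = Σ_{j=0}^1 C(n, j) (q−1)^j.
  j = 0: C(14,0)·(1)^0 = 1·1 = 1.
  j = 1: C(14,1)·(1)^1 = 14·1 = 14.
  V_q(n, t) = 1 + 14 = 15.
Step 2: q^n = 2^14 = 16384.
Step 3: Hamming bound ⌊q^n / V_q(n,t)⌋ = ⌊16384/15⌋ = 1092.
Step 4: Compare |C| = 741 to 1092: satisfied.
The claimed |C| lies below the Hamming bound.


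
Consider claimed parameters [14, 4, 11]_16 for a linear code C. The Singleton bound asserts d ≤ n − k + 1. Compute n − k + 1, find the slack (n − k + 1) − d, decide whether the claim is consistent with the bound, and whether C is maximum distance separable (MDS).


Singleton RHS = n − k + 1 = 11, slack = 0, bound satisfied, MDS.

Singleton bound: d ≤ n − k + 1.
Here n = 14, k = 4, so n − k + 1 = 11.
Given d = 11, check d ≤ 11: YES.
Slack = (n − k + 1) − d = 0.
The code is MDS (slack = 0).
Description: the claimed parameters are [14, 4, 11]_16; such a code would be MDS (meets Singleton bound).


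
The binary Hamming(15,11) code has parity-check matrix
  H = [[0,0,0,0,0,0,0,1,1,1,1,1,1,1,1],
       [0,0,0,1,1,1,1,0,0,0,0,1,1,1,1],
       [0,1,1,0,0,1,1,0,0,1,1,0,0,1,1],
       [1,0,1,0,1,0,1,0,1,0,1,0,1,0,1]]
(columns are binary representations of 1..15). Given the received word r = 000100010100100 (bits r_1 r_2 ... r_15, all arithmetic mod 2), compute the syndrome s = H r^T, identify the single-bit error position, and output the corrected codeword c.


s = (1, 0, 1, 1)^T, error position = 11, corrected codeword c = 000100010110100

Compute s = H r^T mod 2 one row at a time:
  s_1 = 1 + 0 + 1 + 0 + 0 + 1 + 0 + 0 = 3 ≡ 1 (mod 2).
  s_2 = 1 + 0 + 0 + 0 + 0 + 1 + 0 + 0 = 2 ≡ 0 (mod 2).
  s_3 = 0 + 0 + 0 + 0 + 1 + 0 + 0 + 0 = 1 ≡ 1 (mod 2).
  s_4 = 0 + 0 + 0 + 0 + 0 + 0 + 1 + 0 = 1 ≡ 1 (mod 2).
s = (1, 0, 1, 1)^T — this equals column 11 of H (binary 1011), so error is at position 11.
Correct: flip bit 11 of r = 000100010100100 to get c = 000100010110100.


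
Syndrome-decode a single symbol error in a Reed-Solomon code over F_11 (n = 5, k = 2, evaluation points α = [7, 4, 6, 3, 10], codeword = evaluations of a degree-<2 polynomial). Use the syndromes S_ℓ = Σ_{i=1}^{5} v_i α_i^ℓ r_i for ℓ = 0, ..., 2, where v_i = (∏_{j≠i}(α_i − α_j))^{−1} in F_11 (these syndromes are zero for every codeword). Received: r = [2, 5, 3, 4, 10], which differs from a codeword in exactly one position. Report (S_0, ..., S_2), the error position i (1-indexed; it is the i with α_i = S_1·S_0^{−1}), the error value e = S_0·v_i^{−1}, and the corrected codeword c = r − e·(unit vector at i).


S = (6, 7, 10), error at position 4, error magnitude e = 9, c = [2, 5, 3, 6, 10].

Step 1: column multipliers v_i = (∏_{j≠i}(α_i − α_j))^{−1} mod 11.
  i = 1 (α = 7): (7−4)(7−6)(7−3)(7−10) = 3·1·4·(−3) = −36 ≡ 8, so v_1 = 8^{−1} = 7 (mod 11).
  i = 2 (α = 4): (4−7)(4−6)(4−3)(4−10) = (−3)·(−2)·1·(−6) = −36 ≡ 8, so v_2 = 8^{−1} = 7 (mod 11).
  i = 3 (α = 6): (6−7)(6−4)(6−3)(6−10) = (−1)·2·3·(−4) = 24 ≡ 2, so v_3 = 2^{−1} = 6 (mod 11).
  i = 4 (α = 3): (3−7)(3−4)(3−6)(3−10) = (−4)·(−1)·(−3)·(−7) = 84 ≡ 7, so v_4 = 7^{−1} = 8 (mod 11).
  i = 5 (α = 10): (10−7)(10−4)(10−6)(10−3) = 3·6·4·7 = 504 ≡ 9, so v_5 = 9^{−1} = 5 (mod 11).
  v = [7, 7, 6, 8, 5].
Step 2: syndromes of r = [2, 5, 3, 4, 10] (all sums mod 11).
  S_0 = Σ v_i r_i = 7·2 + 7·5 + 6·3 + 8·4 + 5·10 = 149 ≡ 6.
  S_1 = Σ v_i α_i r_i = 7·7·2 + 7·4·5 + 6·6·3 + 8·3·4 + 5·10·10 = 942 ≡ 7.
  α_i^2 mod 11 = [5, 5, 3, 9, 1].
  S_2 = Σ v_i α_i^2 r_i = 7·5·2 + 7·5·5 + 6·3·3 + 8·9·4 + 5·1·10 = 637 ≡ 10.
  S = (6, 7, 10) ≠ 0, so r is not a codeword (an error is present).
Step 3: locate the error. For a single error e at position i, S_ℓ = v_i·e·α_i^ℓ, so α_err = S_1/S_0.
  S_0^{−1} = 6^{−1} = 2 (mod 11), so α_err = 7·2 = 14 ≡ 3 = α_4. Error position i = 4.
  Consistency check: S_2/S_1 = 10·8 = 80 ≡ 3 = α_err ✓ (single-error assumption holds).
Step 4: error magnitude e = S_0/v_4 = S_0·∏_{j≠4}(α_4 − α_j) = 6·7 = 42 ≡ 9 (mod 11).
Step 5: correct position 4: c_4 = r_4 − e = 4 − 9 ≡ 6 (mod 11). Hence c = [2, 5, 3, 6, 10].
  Check: interpolating c through the α_i gives m(x) = 9 + 10·x (degree < 2) with m(α_i) = c_i for every i, so c is indeed a codeword.


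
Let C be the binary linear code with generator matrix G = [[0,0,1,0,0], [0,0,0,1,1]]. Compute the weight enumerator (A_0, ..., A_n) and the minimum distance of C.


Weight distribution: A_0 = 1, A_1 = 1, A_2 = 1, A_3 = 1. Minimum distance d = 1.

Enumerate all 2^2 = 4 messages m ∈ F_2^2.
For each, compute codeword c = mG in F_2^5, then tally its weight.
  m = 00 → c = 00000, weight = 0.
  m = 10 → c = 00100, weight = 1.
  m = 01 → c = 00011, weight = 2.
  m = 11 → c = 00111, weight = 3.
Tally weights:
  weight 0: 1 codewords.
  weight 1: 1 codewords.
  weight 2: 1 codewords.
  weight 3: 1 codewords.
Minimum distance d = smallest w > 0 with A_w > 0 = 1.
Sanity: Σ A_w = 4 = 2^2 = 4 ✓.


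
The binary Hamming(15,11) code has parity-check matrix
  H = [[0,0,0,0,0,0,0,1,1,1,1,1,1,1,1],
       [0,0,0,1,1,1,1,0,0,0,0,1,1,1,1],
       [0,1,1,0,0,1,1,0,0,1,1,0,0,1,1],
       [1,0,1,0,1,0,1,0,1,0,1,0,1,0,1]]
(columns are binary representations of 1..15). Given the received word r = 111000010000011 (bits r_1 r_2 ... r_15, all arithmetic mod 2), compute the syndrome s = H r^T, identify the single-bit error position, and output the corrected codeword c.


s = (1, 0, 0, 1)^T, error position = 9, corrected codeword c = 111000011000011

Compute s = H r^T mod 2 one row at a time:
  s_1 = 1 + 0 + 0 + 0 + 0 + 0 + 1 + 1 = 3 ≡ 1 (mod 2).
  s_2 = 0 + 0 + 0 + 0 + 0 + 0 + 1 + 1 = 2 ≡ 0 (mod 2).
  s_3 = 1 + 1 + 0 + 0 + 0 + 0 + 1 + 1 = 4 ≡ 0 (mod 2).
  s_4 = 1 + 1 + 0 + 0 + 0 + 0 + 0 + 1 = 3 ≡ 1 (mod 2).
s = (1, 0, 0, 1)^T — this equals column 9 of H (binary 1001), so error is at position 9.
Correct: flip bit 9 of r = 111000010000011 to get c = 111000011000011.


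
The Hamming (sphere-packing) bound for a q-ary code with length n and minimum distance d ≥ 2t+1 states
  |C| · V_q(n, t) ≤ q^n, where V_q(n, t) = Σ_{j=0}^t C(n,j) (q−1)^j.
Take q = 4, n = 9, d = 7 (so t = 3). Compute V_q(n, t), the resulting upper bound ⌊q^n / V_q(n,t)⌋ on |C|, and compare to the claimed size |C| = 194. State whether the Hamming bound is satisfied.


V_q(n, t) = 2620, q^n = 262144, Hamming bound = 100, |C| = 194 > bound (violated).

Step 1: Compute V_q(n, t) = Σ_{j=0}^3 C(n, j) (q−1)^j.
  j = 0: C(9,0)·(3)^0 = 1·1 = 1.
  j = 1: C(9,1)·(3)^1 = 9·3 = 27.
  j = 2: C(9,2)·(3)^2 = 36·9 = 324.
  j = 3: C(9,3)·(3)^3 = 84·27 = 2268.
  V_q(n, t) = 1 + 27 + 324 + 2268 = 2620.
Step 2: q^n = 4^9 = 262144.
Step 3: Hamming bound ⌊q^n / V_q(n,t)⌋ = ⌊262144/2620⌋ = 100.
Step 4: Compare |C| = 194 to 100: violated.
The claimed |C| lies above the Hamming bound, so no 4-ary code of length 9 with d ≥ 7 can have 194 codewords.


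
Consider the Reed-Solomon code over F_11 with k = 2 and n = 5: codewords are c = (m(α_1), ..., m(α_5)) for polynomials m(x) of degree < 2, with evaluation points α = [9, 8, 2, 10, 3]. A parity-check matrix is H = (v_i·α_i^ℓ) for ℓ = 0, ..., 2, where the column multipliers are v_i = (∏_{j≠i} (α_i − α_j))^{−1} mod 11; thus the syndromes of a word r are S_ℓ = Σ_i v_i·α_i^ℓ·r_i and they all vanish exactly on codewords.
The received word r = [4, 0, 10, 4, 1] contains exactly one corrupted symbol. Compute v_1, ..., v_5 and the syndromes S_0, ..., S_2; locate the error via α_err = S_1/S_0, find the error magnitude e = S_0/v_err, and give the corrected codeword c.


S = (1, 9, 4), error at position 1, error magnitude e = 2, c = [2, 0, 10, 4, 1].

Step 1: column multipliers v_i = (∏_{j≠i}(α_i − α_j))^{−1} mod 11.
  i = 1 (α = 9): (9−8)(9−2)(9−10)(9−3) = 1·7·(−1)·6 = −42 ≡ 2, so v_1 = 2^{−1} = 6 (mod 11).
  i = 2 (α = 8): (8−9)(8−2)(8−10)(8−3) = (−1)·6·(−2)·5 = 60 ≡ 5, so v_2 = 5^{−1} = 9 (mod 11).
  i = 3 (α = 2): (2−9)(2−8)(2−10)(2−3) = (−7)·(−6)·(−8)·(−1) = 336 ≡ 6, so v_3 = 6^{−1} = 2 (mod 11).
  i = 4 (α = 10): (10−9)(10−8)(10−2)(10−3) = 1·2·8·7 = 112 ≡ 2, so v_4 = 2^{−1} = 6 (mod 11).
  i = 5 (α = 3): (3−9)(3−8)(3−2)(3−10) = (−6)·(−5)·1·(−7) = −210 ≡ 10, so v_5 = 10^{−1} = 10 (mod 11).
  v = [6, 9, 2, 6, 10].
Step 2: syndromes of r = [4, 0, 10, 4, 1] (all sums mod 11).
  S_0 = Σ v_i r_i = 6·4 + 9·0 + 2·10 + 6·4 + 10·1 = 78 ≡ 1.
  S_1 = Σ v_i α_i r_i = 6·9·4 + 9·8·0 + 2·2·10 + 6·10·4 + 10·3·1 = 526 ≡ 9.
  α_i^2 mod 11 = [4, 9, 4, 1, 9].
  S_2 = Σ v_i α_i^2 r_i = 6·4·4 + 9·9·0 + 2·4·10 + 6·1·4 + 10·9·1 = 290 ≡ 4.
  S = (1, 9, 4) ≠ 0, so r is not a codeword (an error is present).
Step 3: locate the error. For a single error e at position i, S_ℓ = v_i·e·α_i^ℓ, so α_err = S_1/S_0.
  S_0^{−1} = 1^{−1} = 1 (mod 11), so α_err = 9·1 = 9 ≡ 9 = α_1. Error position i = 1.
  Consistency check: S_2/S_1 = 4·5 = 20 ≡ 9 = α_err ✓ (single-error assumption holds).
Step 4: error magnitude e = S_0/v_1 = S_0·∏_{j≠1}(α_1 − α_j) = 1·2 = 2 ≡ 2 (mod 11).
Step 5: correct position 1: c_1 = r_1 − e = 4 − 2 ≡ 2 (mod 11). Hence c = [2, 0, 10, 4, 1].
  Check: interpolating c through the α_i gives m(x) = 6 + 2·x (degree < 2) with m(α_i) = c_i for every i, so c is indeed a codeword.


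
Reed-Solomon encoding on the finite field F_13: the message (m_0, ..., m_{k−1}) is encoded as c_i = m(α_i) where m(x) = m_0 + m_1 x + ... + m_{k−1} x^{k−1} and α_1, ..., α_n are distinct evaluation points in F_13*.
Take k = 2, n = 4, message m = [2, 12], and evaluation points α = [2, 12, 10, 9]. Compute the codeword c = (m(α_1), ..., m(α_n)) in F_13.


c = [0, 3, 5, 6]

Message polynomial: m(x) = 2 + 12·x (mod 13).
For each evaluation point α_i, compute m(α_i) mod 13:
  α_1 = 2: Horner steps 12 → 0, so m(2) = 0.
  α_2 = 12: Horner steps 12 → 3, so m(12) = 3.
  α_3 = 10: Horner steps 12 → 5, so m(10) = 5.
  α_4 = 9: Horner steps 12 → 6, so m(9) = 6.
Codeword c = [0, 3, 5, 6] ∈ F_13^4.


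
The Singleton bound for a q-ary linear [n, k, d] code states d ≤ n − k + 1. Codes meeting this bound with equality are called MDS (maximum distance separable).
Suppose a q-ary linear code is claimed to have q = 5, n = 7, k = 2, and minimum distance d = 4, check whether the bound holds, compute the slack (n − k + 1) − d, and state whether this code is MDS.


Singleton RHS = n − k + 1 = 6, slack = 2, bound satisfied, not MDS.

Singleton bound: d ≤ n − k + 1.
Here n = 7, k = 2, so n − k + 1 = 6.
Given d = 4, check d ≤ 6: YES.
Slack = (n − k + 1) − d = 2.
The code is NOT MDS (slack = 2 > 0).
Description: the claimed parameters are [7, 2, 4]_5; such a code would be non-MDS.


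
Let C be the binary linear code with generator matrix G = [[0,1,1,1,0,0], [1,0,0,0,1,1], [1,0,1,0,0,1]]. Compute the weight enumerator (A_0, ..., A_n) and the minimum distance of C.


Weight distribution: A_0 = 1, A_2 = 1, A_3 = 4, A_4 = 1, A_6 = 1. Minimum distance d = 2.

Enumerate all 2^3 = 8 messages m ∈ F_2^3.
For each, compute codeword c = mG in F_2^6, then tally its weight.
  m = 000 → c = 000000, weight = 0.
  m = 100 → c = 011100, weight = 3.
  m = 010 → c = 100011, weight = 3.
  m = 110 → c = 111111, weight = 6.
  m = 001 → c = 101001, weight = 3.
  m = 101 → c = 110101, weight = 4.
  m = 011 → c = 001010, weight = 2.
  m = 111 → c = 010110, weight = 3.
Tally weights:
  weight 0: 1 codewords.
  weight 2: 1 codewords.
  weight 3: 4 codewords.
  weight 4: 1 codewords.
  weight 6: 1 codewords.
Minimum distance d = smallest w > 0 with A_w > 0 = 2.
Sanity: Σ A_w = 8 = 2^3 = 8 ✓.


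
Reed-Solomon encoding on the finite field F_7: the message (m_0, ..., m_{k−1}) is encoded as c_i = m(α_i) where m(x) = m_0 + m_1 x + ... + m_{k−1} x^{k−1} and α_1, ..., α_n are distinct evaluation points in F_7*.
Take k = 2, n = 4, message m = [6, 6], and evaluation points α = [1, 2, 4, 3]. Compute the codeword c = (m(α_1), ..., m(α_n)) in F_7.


c = [5, 4, 2, 3]

Message polynomial: m(x) = 6 + 6·x (mod 7).
For each evaluation point α_i, compute m(α_i) mod 7:
  α_1 = 1: Horner steps 6 → 5, so m(1) = 5.
  α_2 = 2: Horner steps 6 → 4, so m(2) = 4.
  α_3 = 4: Horner steps 6 → 2, so m(4) = 2.
  α_4 = 3: Horner steps 6 → 3, so m(3) = 3.
Codeword c = [5, 4, 2, 3] ∈ F_7^4.


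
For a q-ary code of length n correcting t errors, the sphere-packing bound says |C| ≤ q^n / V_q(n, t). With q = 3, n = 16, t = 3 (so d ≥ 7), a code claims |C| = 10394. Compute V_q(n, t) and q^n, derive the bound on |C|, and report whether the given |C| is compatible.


V_q(n, t) = 4993, q^n = 43046721, Hamming bound = 8621, |C| = 10394 > bound (violated).

Step 1: Compute V_q(n, t) = Σ_{j=0}^3 C(n, j) (q−1)^j.
  j = 0: C(16,0)·(2)^0 = 1·1 = 1.
  j = 1: C(16,1)·(2)^1 = 16·2 = 32.
  j = 2: C(16,2)·(2)^2 = 120·4 = 480.
  j = 3: C(16,3)·(2)^3 = 560·8 = 4480.
  V_q(n, t) = 1 + 32 + 480 + 4480 = 4993.
Step 2: q^n = 3^16 = 43046721.
Step 3: Hamming bound ⌊q^n / V_q(n,t)⌋ = ⌊43046721/4993⌋ = 8621.
Step 4: Compare |C| = 10394 to 8621: violated.
The claimed |C| lies above the Hamming bound, so no 3-ary code of length 16 with d ≥ 7 can have 10394 codewords.


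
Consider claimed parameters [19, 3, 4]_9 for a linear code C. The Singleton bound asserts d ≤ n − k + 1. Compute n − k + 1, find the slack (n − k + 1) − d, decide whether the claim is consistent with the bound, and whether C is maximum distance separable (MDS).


Singleton RHS = n − k + 1 = 17, slack = 13, bound satisfied, not MDS.

Singleton bound: d ≤ n − k + 1.
Here n = 19, k = 3, so n − k + 1 = 17.
Given d = 4, check d ≤ 17: YES.
Slack = (n − k + 1) − d = 13.
The code is NOT MDS (slack = 13 > 0).
Description: the claimed parameters are [19, 3, 4]_9; such a code would be non-MDS.


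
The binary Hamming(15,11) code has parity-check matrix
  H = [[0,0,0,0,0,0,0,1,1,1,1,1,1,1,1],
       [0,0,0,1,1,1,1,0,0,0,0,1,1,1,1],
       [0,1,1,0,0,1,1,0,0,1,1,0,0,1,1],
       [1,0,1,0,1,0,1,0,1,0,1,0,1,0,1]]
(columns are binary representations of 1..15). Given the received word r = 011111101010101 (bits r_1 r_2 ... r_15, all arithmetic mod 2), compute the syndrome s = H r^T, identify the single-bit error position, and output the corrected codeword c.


s = (0, 0, 0, 1)^T, error position = 1, corrected codeword c = 111111101010101

Compute s = H r^T mod 2 one row at a time:
  s_1 = 0 + 1 + 0 + 1 + 0 + 1 + 0 + 1 = 4 ≡ 0 (mod 2).
  s_2 = 1 + 1 + 1 + 1 + 0 + 1 + 0 + 1 = 6 ≡ 0 (mod 2).
  s_3 = 1 + 1 + 1 + 1 + 0 + 1 + 0 + 1 = 6 ≡ 0 (mod 2).
  s_4 = 0 + 1 + 1 + 1 + 1 + 1 + 1 + 1 = 7 ≡ 1 (mod 2).
s = (0, 0, 0, 1)^T — this equals column 1 of H (binary 0001), so error is at position 1.
Correct: flip bit 1 of r = 011111101010101 to get c = 111111101010101.


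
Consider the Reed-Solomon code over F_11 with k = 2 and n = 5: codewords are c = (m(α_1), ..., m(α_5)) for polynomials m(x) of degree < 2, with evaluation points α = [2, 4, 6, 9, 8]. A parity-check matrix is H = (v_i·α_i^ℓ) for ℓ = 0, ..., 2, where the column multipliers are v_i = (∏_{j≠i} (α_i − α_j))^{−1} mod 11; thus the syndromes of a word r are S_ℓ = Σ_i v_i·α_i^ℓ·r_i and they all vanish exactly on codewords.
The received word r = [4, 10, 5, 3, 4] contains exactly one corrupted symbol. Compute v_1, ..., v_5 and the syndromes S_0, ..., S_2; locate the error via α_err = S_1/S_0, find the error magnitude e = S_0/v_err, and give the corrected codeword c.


S = (10, 3, 2), error at position 5, error magnitude e = 4, c = [4, 10, 5, 3, 0].

Step 1: column multipliers v_i = (∏_{j≠i}(α_i − α_j))^{−1} mod 11.
  i = 1 (α = 2): (2−4)(2−6)(2−9)(2−8) = (−2)·(−4)·(−7)·(−6) = 336 ≡ 6, so v_1 = 6^{−1} = 2 (mod 11).
  i = 2 (α = 4): (4−2)(4−6)(4−9)(4−8) = 2·(−2)·(−5)·(−4) = −80 ≡ 8, so v_2 = 8^{−1} = 7 (mod 11).
  i = 3 (α = 6): (6−2)(6−4)(6−9)(6−8) = 4·2·(−3)·(−2) = 48 ≡ 4, so v_3 = 4^{−1} = 3 (mod 11).
  i = 4 (α = 9): (9−2)(9−4)(9−6)(9−8) = 7·5·3·1 = 105 ≡ 6, so v_4 = 6^{−1} = 2 (mod 11).
  i = 5 (α = 8): (8−2)(8−4)(8−6)(8−9) = 6·4·2·(−1) = −48 ≡ 7, so v_5 = 7^{−1} = 8 (mod 11).
  v = [2, 7, 3, 2, 8].
Step 2: syndromes of r = [4, 10, 5, 3, 4] (all sums mod 11).
  S_0 = Σ v_i r_i = 2·4 + 7·10 + 3·5 + 2·3 + 8·4 = 131 ≡ 10.
  S_1 = Σ v_i α_i r_i = 2·2·4 + 7·4·10 + 3·6·5 + 2·9·3 + 8·8·4 = 696 ≡ 3.
  α_i^2 mod 11 = [4, 5, 3, 4, 9].
  S_2 = Σ v_i α_i^2 r_i = 2·4·4 + 7·5·10 + 3·3·5 + 2·4·3 + 8·9·4 = 739 ≡ 2.
  S = (10, 3, 2) ≠ 0, so r is not a codeword (an error is present).
Step 3: locate the error. For a single error e at position i, S_ℓ = v_i·e·α_i^ℓ, so α_err = S_1/S_0.
  S_0^{−1} = 10^{−1} = 10 (mod 11), so α_err = 3·10 = 30 ≡ 8 = α_5. Error position i = 5.
  Consistency check: S_2/S_1 = 2·4 = 8 ≡ 8 = α_err ✓ (single-error assumption holds).
Step 4: error magnitude e = S_0/v_5 = S_0·∏_{j≠5}(α_5 − α_j) = 10·7 = 70 ≡ 4 (mod 11).
Step 5: correct position 5: c_5 = r_5 − e = 4 − 4 ≡ 0 (mod 11). Hence c = [4, 10, 5, 3, 0].
  Check: interpolating c through the α_i gives m(x) = 9 + 3·x (degree < 2) with m(α_i) = c_i for every i, so c is indeed a codeword.


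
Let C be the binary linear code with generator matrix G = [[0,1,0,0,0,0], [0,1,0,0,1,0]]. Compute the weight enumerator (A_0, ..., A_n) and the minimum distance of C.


Weight distribution: A_0 = 1, A_1 = 2, A_2 = 1. Minimum distance d = 1.

Enumerate all 2^2 = 4 messages m ∈ F_2^2.
For each, compute codeword c = mG in F_2^6, then tally its weight.
  m = 00 → c = 000000, weight = 0.
  m = 10 → c = 010000, weight = 1.
  m = 01 → c = 010010, weight = 2.
  m = 11 → c = 000010, weight = 1.
Tally weights:
  weight 0: 1 codewords.
  weight 1: 2 codewords.
  weight 2: 1 codewords.
Minimum distance d = smallest w > 0 with A_w > 0 = 1.
Sanity: Σ A_w = 4 = 2^2 = 4 ✓.


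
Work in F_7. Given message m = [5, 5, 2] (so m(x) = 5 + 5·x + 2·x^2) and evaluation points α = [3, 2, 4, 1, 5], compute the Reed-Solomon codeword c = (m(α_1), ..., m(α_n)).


c = [3, 2, 1, 5, 3]

Message polynomial: m(x) = 5 + 5·x + 2·x^2 (mod 7).
For each evaluation point α_i, compute m(α_i) mod 7:
  α_1 = 3: Horner steps 2 → 4 → 3, so m(3) = 3.
  α_2 = 2: Horner steps 2 → 2 → 2, so m(2) = 2.
  α_3 = 4: Horner steps 2 → 6 → 1, so m(4) = 1.
  α_4 = 1: Horner steps 2 → 0 → 5, so m(1) = 5.
  α_5 = 5: Horner steps 2 → 1 → 3, so m(5) = 3.
Codeword c = [3, 2, 1, 5, 3] ∈ F_7^5.


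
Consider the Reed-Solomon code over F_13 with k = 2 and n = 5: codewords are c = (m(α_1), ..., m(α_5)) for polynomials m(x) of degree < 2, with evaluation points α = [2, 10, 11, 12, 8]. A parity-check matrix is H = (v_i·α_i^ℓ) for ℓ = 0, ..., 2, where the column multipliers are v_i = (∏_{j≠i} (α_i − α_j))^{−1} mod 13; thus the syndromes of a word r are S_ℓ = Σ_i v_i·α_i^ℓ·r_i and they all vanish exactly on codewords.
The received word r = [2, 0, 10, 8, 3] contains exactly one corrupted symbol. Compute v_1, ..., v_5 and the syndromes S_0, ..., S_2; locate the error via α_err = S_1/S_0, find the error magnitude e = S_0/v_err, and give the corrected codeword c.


S = (11, 6, 8), error at position 2, error magnitude e = 1, c = [2, 12, 10, 8, 3].

Step 1: column multipliers v_i = (∏_{j≠i}(α_i − α_j))^{−1} mod 13.
  i = 1 (α = 2): (2−10)(2−11)(2−12)(2−8) = (−8)·(−9)·(−10)·(−6) = 4320 ≡ 4, so v_1 = 4^{−1} = 10 (mod 13).
  i = 2 (α = 10): (10−2)(10−11)(10−12)(10−8) = 8·(−1)·(−2)·2 = 32 ≡ 6, so v_2 = 6^{−1} = 11 (mod 13).
  i = 3 (α = 11): (11−2)(11−10)(11−12)(11−8) = 9·1·(−1)·3 = −27 ≡ 12, so v_3 = 12^{−1} = 12 (mod 13).
  i = 4 (α = 12): (12−2)(12−10)(12−11)(12−8) = 10·2·1·4 = 80 ≡ 2, so v_4 = 2^{−1} = 7 (mod 13).
  i = 5 (α = 8): (8−2)(8−10)(8−11)(8−12) = 6·(−2)·(−3)·(−4) = −144 ≡ 12, so v_5 = 12^{−1} = 12 (mod 13).
  v = [10, 11, 12, 7, 12].
Step 2: syndromes of r = [2, 0, 10, 8, 3] (all sums mod 13).
  S_0 = Σ v_i r_i = 10·2 + 11·0 + 12·10 + 7·8 + 12·3 = 232 ≡ 11.
  S_1 = Σ v_i α_i r_i = 10·2·2 + 11·10·0 + 12·11·10 + 7·12·8 + 12·8·3 = 2320 ≡ 6.
  α_i^2 mod 13 = [4, 9, 4, 1, 12].
  S_2 = Σ v_i α_i^2 r_i = 10·4·2 + 11·9·0 + 12·4·10 + 7·1·8 + 12·12·3 = 1048 ≡ 8.
  S = (11, 6, 8) ≠ 0, so r is not a codeword (an error is present).
Step 3: locate the error. For a single error e at position i, S_ℓ = v_i·e·α_i^ℓ, so α_err = S_1/S_0.
  S_0^{−1} = 11^{−1} = 6 (mod 13), so α_err = 6·6 = 36 ≡ 10 = α_2. Error position i = 2.
  Consistency check: S_2/S_1 = 8·11 = 88 ≡ 10 = α_err ✓ (single-error assumption holds).
Step 4: error magnitude e = S_0/v_2 = S_0·∏_{j≠2}(α_2 − α_j) = 11·6 = 66 ≡ 1 (mod 13).
Step 5: correct position 2: c_2 = r_2 − e = 0 − 1 ≡ 12 (mod 13). Hence c = [2, 12, 10, 8, 3].
  Check: interpolating c through the α_i gives m(x) = 6 + 11·x (degree < 2) with m(α_i) = c_i for every i, so c is indeed a codeword.


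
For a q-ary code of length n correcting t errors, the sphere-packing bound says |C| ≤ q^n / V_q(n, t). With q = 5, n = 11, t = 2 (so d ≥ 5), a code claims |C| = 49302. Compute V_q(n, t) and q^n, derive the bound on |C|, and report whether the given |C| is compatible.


V_q(n, t) = 925, q^n = 48828125, Hamming bound = 52787, |C| = 49302 ≤ bound (satisfied).

Step 1: Compute V_q(n, t) = Σ_{j=0}^2 C(n, j) (q−1)^j.
  j = 0: C(11,0)·(4)^0 = 1·1 = 1.
  j = 1: C(11,1)·(4)^1 = 11·4 = 44.
  j = 2: C(11,2)·(4)^2 = 55·16 = 880.
  V_q(n, t) = 1 + 44 + 880 = 925.
Step 2: q^n = 5^11 = 48828125.
Step 3: Hamming bound ⌊q^n / V_q(n,t)⌋ = ⌊48828125/925⌋ = 52787.
Step 4: Compare |C| = 49302 to 52787: satisfied.
The claimed |C| lies below the Hamming bound.


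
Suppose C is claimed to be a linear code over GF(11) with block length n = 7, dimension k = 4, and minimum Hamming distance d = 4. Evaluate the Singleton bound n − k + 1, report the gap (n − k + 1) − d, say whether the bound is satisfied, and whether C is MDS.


Singleton RHS = n − k + 1 = 4, slack = 0, bound satisfied, MDS.

Singleton bound: d ≤ n − k + 1.
Here n = 7, k = 4, so n − k + 1 = 4.
Given d = 4, check d ≤ 4: YES.
Slack = (n − k + 1) − d = 0.
The code is MDS (slack = 0).
Description: the claimed parameters are [7, 4, 4]_11; such a code would be MDS (meets Singleton bound).


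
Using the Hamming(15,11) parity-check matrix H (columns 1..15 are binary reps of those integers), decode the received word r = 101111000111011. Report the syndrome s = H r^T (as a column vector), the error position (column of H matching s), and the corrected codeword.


s = (1, 0, 0, 1)^T, error position = 9, corrected codeword c = 101111001111011

Compute s = H r^T mod 2 one row at a time:
  s_1 = 0 + 0 + 1 + 1 + 1 + 0 + 1 + 1 = 5 ≡ 1 (mod 2).
  s_2 = 1 + 1 + 1 + 0 + 1 + 0 + 1 + 1 = 6 ≡ 0 (mod 2).
  s_3 = 0 + 1 + 1 + 0 + 1 + 1 + 1 + 1 = 6 ≡ 0 (mod 2).
  s_4 = 1 + 1 + 1 + 0 + 0 + 1 + 0 + 1 = 5 ≡ 1 (mod 2).
s = (1, 0, 0, 1)^T — this equals column 9 of H (binary 1001), so error is at position 9.
Correct: flip bit 9 of r = 101111000111011 to get c = 101111001111011.


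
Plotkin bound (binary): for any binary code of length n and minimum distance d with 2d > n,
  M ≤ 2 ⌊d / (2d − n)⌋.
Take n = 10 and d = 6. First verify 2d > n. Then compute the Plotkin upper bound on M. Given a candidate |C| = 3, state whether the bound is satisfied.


Plotkin bound M ≤ 6; given |C| = 3 ≤ bound (satisfied).

Check applicability: 2d = 12, n = 10.
2d − n = 2 > 0, so Plotkin applies.
Compute d/(2d−n) = 6/2 ≈ 3.0000.
⌊d/(2d−n)⌋ = 3.
Plotkin bound: M ≤ 2·3 = 6.
Given |C| = 3, check: satisfied.
This |C| is below the Plotkin bound.


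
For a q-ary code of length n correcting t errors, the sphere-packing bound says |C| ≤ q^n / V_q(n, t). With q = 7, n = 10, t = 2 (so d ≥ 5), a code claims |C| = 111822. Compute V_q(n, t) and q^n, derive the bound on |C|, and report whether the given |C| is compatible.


V_q(n, t) = 1681, q^n = 282475249, Hamming bound = 168040, |C| = 111822 ≤ bound (satisfied).

Step 1: Compute V_q(n, t) = Σ_{j=0}^2 C(n, j) (q−1)^j.
  j = 0: C(10,0)·(6)^0 = 1·1 = 1.
  j = 1: C(10,1)·(6)^1 = 10·6 = 60.
  j = 2: C(10,2)·(6)^2 = 45·36 = 1620.
  V_q(n, t) = 1 + 60 + 1620 = 1681.
Step 2: q^n = 7^10 = 282475249.
Step 3: Hamming bound ⌊q^n / V_q(n,t)⌋ = ⌊282475249/1681⌋ = 168040.
Step 4: Compare |C| = 111822 to 168040: satisfied.
The claimed |C| lies below the Hamming bound.


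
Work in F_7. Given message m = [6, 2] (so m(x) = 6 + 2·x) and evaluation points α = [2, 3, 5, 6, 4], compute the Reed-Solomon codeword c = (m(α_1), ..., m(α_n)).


c = [3, 5, 2, 4, 0]

Message polynomial: m(x) = 6 + 2·x (mod 7).
For each evaluation point α_i, compute m(α_i) mod 7:
  α_1 = 2: Horner steps 2 → 3, so m(2) = 3.
  α_2 = 3: Horner steps 2 → 5, so m(3) = 5.
  α_3 = 5: Horner steps 2 → 2, so m(5) = 2.
  α_4 = 6: Horner steps 2 → 4, so m(6) = 4.
  α_5 = 4: Horner steps 2 → 0, so m(4) = 0.
Codeword c = [3, 5, 2, 4, 0] ∈ F_7^5.


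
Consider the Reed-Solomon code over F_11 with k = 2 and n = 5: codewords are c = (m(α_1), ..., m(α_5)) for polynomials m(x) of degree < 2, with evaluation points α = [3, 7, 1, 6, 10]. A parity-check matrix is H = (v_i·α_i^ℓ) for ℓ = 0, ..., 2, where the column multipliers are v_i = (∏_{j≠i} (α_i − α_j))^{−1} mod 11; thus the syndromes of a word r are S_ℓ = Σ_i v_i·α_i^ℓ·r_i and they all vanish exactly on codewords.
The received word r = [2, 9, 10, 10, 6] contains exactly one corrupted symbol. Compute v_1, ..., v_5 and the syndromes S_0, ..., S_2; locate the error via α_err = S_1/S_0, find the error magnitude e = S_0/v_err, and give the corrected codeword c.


S = (6, 6, 6), error at position 3, error magnitude e = 6, c = [2, 9, 4, 10, 6].

Step 1: column multipliers v_i = (∏_{j≠i}(α_i − α_j))^{−1} mod 11.
  i = 1 (α = 3): (3−7)(3−1)(3−6)(3−10) = (−4)·2·(−3)·(−7) = −168 ≡ 8, so v_1 = 8^{−1} = 7 (mod 11).
  i = 2 (α = 7): (7−3)(7−1)(7−6)(7−10) = 4·6·1·(−3) = −72 ≡ 5, so v_2 = 5^{−1} = 9 (mod 11).
  i = 3 (α = 1): (1−3)(1−7)(1−6)(1−10) = (−2)·(−6)·(−5)·(−9) = 540 ≡ 1, so v_3 = 1^{−1} = 1 (mod 11).
  i = 4 (α = 6): (6−3)(6−7)(6−1)(6−10) = 3·(−1)·5·(−4) = 60 ≡ 5, so v_4 = 5^{−1} = 9 (mod 11).
  i = 5 (α = 10): (10−3)(10−7)(10−1)(10−6) = 7·3·9·4 = 756 ≡ 8, so v_5 = 8^{−1} = 7 (mod 11).
  v = [7, 9, 1, 9, 7].
Step 2: syndromes of r = [2, 9, 10, 10, 6] (all sums mod 11).
  S_0 = Σ v_i r_i = 7·2 + 9·9 + 1·10 + 9·10 + 7·6 = 237 ≡ 6.
  S_1 = Σ v_i α_i r_i = 7·3·2 + 9·7·9 + 1·1·10 + 9·6·10 + 7·10·6 = 1579 ≡ 6.
  α_i^2 mod 11 = [9, 5, 1, 3, 1].
  S_2 = Σ v_i α_i^2 r_i = 7·9·2 + 9·5·9 + 1·1·10 + 9·3·10 + 7·1·6 = 853 ≡ 6.
  S = (6, 6, 6) ≠ 0, so r is not a codeword (an error is present).
Step 3: locate the error. For a single error e at position i, S_ℓ = v_i·e·α_i^ℓ, so α_err = S_1/S_0.
  S_0^{−1} = 6^{−1} = 2 (mod 11), so α_err = 6·2 = 12 ≡ 1 = α_3. Error position i = 3.
  Consistency check: S_2/S_1 = 6·2 = 12 ≡ 1 = α_err ✓ (single-error assumption holds).
Step 4: error magnitude e = S_0/v_3 = S_0·∏_{j≠3}(α_3 − α_j) = 6·1 = 6 ≡ 6 (mod 11).
Step 5: correct position 3: c_3 = r_3 − e = 10 − 6 ≡ 4 (mod 11). Hence c = [2, 9, 4, 10, 6].
  Check: interpolating c through the α_i gives m(x) = 5 + 10·x (degree < 2) with m(α_i) = c_i for every i, so c is indeed a codeword.


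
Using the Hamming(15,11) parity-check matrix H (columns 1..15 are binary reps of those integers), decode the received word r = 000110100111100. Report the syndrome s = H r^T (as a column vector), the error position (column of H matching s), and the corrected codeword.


s = (0, 1, 1, 0)^T, error position = 6, corrected codeword c = 000111100111100

Compute s = H r^T mod 2 one row at a time:
  s_1 = 0 + 0 + 1 + 1 + 1 + 1 + 0 + 0 = 4 ≡ 0 (mod 2).
  s_2 = 1 + 1 + 0 + 1 + 1 + 1 + 0 + 0 = 5 ≡ 1 (mod 2).
  s_3 = 0 + 0 + 0 + 1 + 1 + 1 + 0 + 0 = 3 ≡ 1 (mod 2).
  s_4 = 0 + 0 + 1 + 1 + 0 + 1 + 1 + 0 = 4 ≡ 0 (mod 2).
s = (0, 1, 1, 0)^T — this equals column 6 of H (binary 0110), so error is at position 6.
Correct: flip bit 6 of r = 000110100111100 to get c = 000111100111100.


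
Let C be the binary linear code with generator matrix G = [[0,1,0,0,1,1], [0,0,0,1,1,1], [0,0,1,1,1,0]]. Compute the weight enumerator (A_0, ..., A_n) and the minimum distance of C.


Weight distribution: A_0 = 1, A_2 = 2, A_3 = 4, A_4 = 1. Minimum distance d = 2.

Enumerate all 2^3 = 8 messages m ∈ F_2^3.
For each, compute codeword c = mG in F_2^6, then tally its weight.
  m = 000 → c = 000000, weight = 0.
  m = 100 → c = 010011, weight = 3.
  m = 010 → c = 000111, weight = 3.
  m = 110 → c = 010100, weight = 2.
  m = 001 → c = 001110, weight = 3.
  m = 101 → c = 011101, weight = 4.
  m = 011 → c = 001001, weight = 2.
  m = 111 → c = 011010, weight = 3.
Tally weights:
  weight 0: 1 codewords.
  weight 2: 2 codewords.
  weight 3: 4 codewords.
  weight 4: 1 codewords.
Minimum distance d = smallest w > 0 with A_w > 0 = 2.
Sanity: Σ A_w = 8 = 2^3 = 8 ✓.


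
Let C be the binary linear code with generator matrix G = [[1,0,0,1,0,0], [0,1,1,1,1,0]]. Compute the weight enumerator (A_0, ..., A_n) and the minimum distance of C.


Weight distribution: A_0 = 1, A_2 = 1, A_4 = 2. Minimum distance d = 2.

Enumerate all 2^2 = 4 messages m ∈ F_2^2.
For each, compute codeword c = mG in F_2^6, then tally its weight.
  m = 00 → c = 000000, weight = 0.
  m = 10 → c = 100100, weight = 2.
  m = 01 → c = 011110, weight = 4.
  m = 11 → c = 111010, weight = 4.
Tally weights:
  weight 0: 1 codewords.
  weight 2: 1 codewords.
  weight 4: 2 codewords.
Minimum distance d = smallest w > 0 with A_w > 0 = 2.
Sanity: Σ A_w = 4 = 2^2 = 4 ✓.


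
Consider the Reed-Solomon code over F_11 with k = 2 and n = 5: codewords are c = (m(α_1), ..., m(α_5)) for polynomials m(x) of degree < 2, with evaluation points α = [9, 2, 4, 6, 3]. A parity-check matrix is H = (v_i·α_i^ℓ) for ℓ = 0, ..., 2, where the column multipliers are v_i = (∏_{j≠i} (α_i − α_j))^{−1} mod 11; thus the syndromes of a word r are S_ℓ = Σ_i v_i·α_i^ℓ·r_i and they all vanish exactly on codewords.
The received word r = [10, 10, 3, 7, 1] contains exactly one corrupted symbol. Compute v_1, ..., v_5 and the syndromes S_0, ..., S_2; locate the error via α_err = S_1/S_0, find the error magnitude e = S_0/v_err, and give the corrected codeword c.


S = (10, 2, 7), error at position 1, error magnitude e = 8, c = [2, 10, 3, 7, 1].

Step 1: column multipliers v_i = (∏_{j≠i}(α_i − α_j))^{−1} mod 11.
  i = 1 (α = 9): (9−2)(9−4)(9−6)(9−3) = 7·5·3·6 = 630 ≡ 3, so v_1 = 3^{−1} = 4 (mod 11).
  i = 2 (α = 2): (2−9)(2−4)(2−6)(2−3) = (−7)·(−2)·(−4)·(−1) = 56 ≡ 1, so v_2 = 1^{−1} = 1 (mod 11).
  i = 3 (α = 4): (4−9)(4−2)(4−6)(4−3) = (−5)·2·(−2)·1 = 20 ≡ 9, so v_3 = 9^{−1} = 5 (mod 11).
  i = 4 (α = 6): (6−9)(6−2)(6−4)(6−3) = (−3)·4·2·3 = −72 ≡ 5, so v_4 = 5^{−1} = 9 (mod 11).
  i = 5 (α = 3): (3−9)(3−2)(3−4)(3−6) = (−6)·1·(−1)·(−3) = −18 ≡ 4, so v_5 = 4^{−1} = 3 (mod 11).
  v = [4, 1, 5, 9, 3].
Step 2: syndromes of r = [10, 10, 3, 7, 1] (all sums mod 11).
  S_0 = Σ v_i r_i = 4·10 + 1·10 + 5·3 + 9·7 + 3·1 = 131 ≡ 10.
  S_1 = Σ v_i α_i r_i = 4·9·10 + 1·2·10 + 5·4·3 + 9·6·7 + 3·3·1 = 827 ≡ 2.
  α_i^2 mod 11 = [4, 4, 5, 3, 9].
  S_2 = Σ v_i α_i^2 r_i = 4·4·10 + 1·4·10 + 5·5·3 + 9·3·7 + 3·9·1 = 491 ≡ 7.
  S = (10, 2, 7) ≠ 0, so r is not a codeword (an error is present).
Step 3: locate the error. For a single error e at position i, S_ℓ = v_i·e·α_i^ℓ, so α_err = S_1/S_0.
  S_0^{−1} = 10^{−1} = 10 (mod 11), so α_err = 2·10 = 20 ≡ 9 = α_1. Error position i = 1.
  Consistency check: S_2/S_1 = 7·6 = 42 ≡ 9 = α_err ✓ (single-error assumption holds).
Step 4: error magnitude e = S_0/v_1 = S_0·∏_{j≠1}(α_1 − α_j) = 10·3 = 30 ≡ 8 (mod 11).
Step 5: correct position 1: c_1 = r_1 − e = 10 − 8 ≡ 2 (mod 11). Hence c = [2, 10, 3, 7, 1].
  Check: interpolating c through the α_i gives m(x) = 6 + 2·x (degree < 2) with m(α_i) = c_i for every i, so c is indeed a codeword.


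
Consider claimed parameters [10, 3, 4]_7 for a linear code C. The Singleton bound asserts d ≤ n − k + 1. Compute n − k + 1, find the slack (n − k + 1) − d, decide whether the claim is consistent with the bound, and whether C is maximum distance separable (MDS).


Singleton RHS = n − k + 1 = 8, slack = 4, bound satisfied, not MDS.

Singleton bound: d ≤ n − k + 1.
Here n = 10, k = 3, so n − k + 1 = 8.
Given d = 4, check d ≤ 8: YES.
Slack = (n − k + 1) − d = 4.
The code is NOT MDS (slack = 4 > 0).
Description: the claimed parameters are [10, 3, 4]_7; such a code would be non-MDS.


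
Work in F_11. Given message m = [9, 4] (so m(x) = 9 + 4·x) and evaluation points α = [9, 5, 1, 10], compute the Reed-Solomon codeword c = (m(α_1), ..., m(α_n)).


c = [1, 7, 2, 5]

Message polynomial: m(x) = 9 + 4·x (mod 11).
For each evaluation point α_i, compute m(α_i) mod 11:
  α_1 = 9: Horner steps 4 → 1, so m(9) = 1.
  α_2 = 5: Horner steps 4 → 7, so m(5) = 7.
  α_3 = 1: Horner steps 4 → 2, so m(1) = 2.
  α_4 = 10: Horner steps 4 → 5, so m(10) = 5.
Codeword c = [1, 7, 2, 5] ∈ F_11^4.
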